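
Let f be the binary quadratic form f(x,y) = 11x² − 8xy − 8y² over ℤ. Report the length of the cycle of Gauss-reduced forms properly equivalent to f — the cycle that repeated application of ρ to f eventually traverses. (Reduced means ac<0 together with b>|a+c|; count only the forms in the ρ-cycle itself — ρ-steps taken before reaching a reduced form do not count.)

D = 416, ⌊√D⌋ = 20
descent: ρ → (-8,8,11)  [lands on river]
river: ρ → (11,14,-5)
river: ρ → (-5,16,8)
river: ρ → (8,16,-5)
river: ρ → (-5,14,11)
river: ρ → (11,8,-8)
ρ-cycle length = 6 (tail of 1 descent step not counted)

6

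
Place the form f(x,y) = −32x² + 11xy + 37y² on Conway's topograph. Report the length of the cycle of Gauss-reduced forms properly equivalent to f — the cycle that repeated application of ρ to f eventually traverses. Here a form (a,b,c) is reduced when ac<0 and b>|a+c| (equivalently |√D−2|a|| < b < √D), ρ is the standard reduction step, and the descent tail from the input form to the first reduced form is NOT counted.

D = 4857, ⌊√D⌋ = 69
river: ρ → (37,63,-6)
river: ρ → (-6,69,4)
river: ρ → (4,67,-23)
river: ρ → (-23,25,46)
river: ρ → (46,67,-2)
river: ρ → (-2,69,12)
river: ρ → (12,51,-47)
river: ρ → (-47,43,16)
river: ρ → (16,53,-32)
river: ρ → (-32,11,37)
ρ-cycle length = 10 (tail of 0 descent steps not counted)

10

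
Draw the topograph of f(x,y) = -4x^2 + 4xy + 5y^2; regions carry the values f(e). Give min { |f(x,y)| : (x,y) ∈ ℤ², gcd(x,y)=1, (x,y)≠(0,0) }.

river: ρ → (5,6,-3)
river: ρ → (-3,6,5)
river: ρ → (5,4,-4)
river: ρ → (-4,4,5)
closes: descent 0, river 4
min |a| on river = 3

3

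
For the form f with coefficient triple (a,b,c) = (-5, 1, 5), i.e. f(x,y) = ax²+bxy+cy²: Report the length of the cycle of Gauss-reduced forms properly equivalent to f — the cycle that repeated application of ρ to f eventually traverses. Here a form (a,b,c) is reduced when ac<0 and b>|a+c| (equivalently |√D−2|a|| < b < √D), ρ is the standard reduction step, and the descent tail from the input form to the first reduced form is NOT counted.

D = 101, ⌊√D⌋ = 10
river: ρ → (5,9,-1)
river: ρ → (-1,9,5)
river: ρ → (5,1,-5)
river: ρ → (-5,9,1)
river: ρ → (1,9,-5)
river: ρ → (-5,1,5)
ρ-cycle length = 6 (tail of 0 descent steps not counted)

6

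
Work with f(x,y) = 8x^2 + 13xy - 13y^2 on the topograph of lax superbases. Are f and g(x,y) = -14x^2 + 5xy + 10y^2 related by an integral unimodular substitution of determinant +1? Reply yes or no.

D₁ = 585, D₂ = 585
river cycle of f (length 10): (-13, 13, 8), (8, 19, -7), (-7, 23, 2), (2, 21, -18), (-18, 15, 5), (5, 15, -18), (-18, 21, 2), (2, 23, -7), (-7, 19, 8), (8, 13, -13)
river cycle of g (length 12): (10, 15, -9), (-9, 21, 4), (4, 19, -14), (-14, 9, 9), (9, 9, -14), (-14, 19, 4), (4, 21, -9), (-9, 15, 10), (10, 5, -14), (-14, 23, 1), … (2 more)
cycles differ ⇒ inequivalent

no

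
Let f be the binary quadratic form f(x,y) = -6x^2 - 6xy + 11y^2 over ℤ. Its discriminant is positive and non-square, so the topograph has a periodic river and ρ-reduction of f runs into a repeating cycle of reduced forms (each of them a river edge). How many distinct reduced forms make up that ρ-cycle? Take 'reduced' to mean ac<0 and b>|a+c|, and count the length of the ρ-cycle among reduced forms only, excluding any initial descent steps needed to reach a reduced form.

D = 300, ⌊√D⌋ = 17
descent: ρ → (11,6,-6)  [lands on river]
river: ρ → (-6,6,11)
river: ρ → (11,16,-1)
river: ρ → (-1,16,11)
ρ-cycle length = 4 (tail of 1 descent step not counted)

4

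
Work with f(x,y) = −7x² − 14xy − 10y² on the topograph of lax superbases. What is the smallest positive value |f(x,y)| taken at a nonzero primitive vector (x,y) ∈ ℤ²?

translate: b→0 (≡14 mod 14), so (7,14,10)→(7,0,3)
flip: (7,0,3)→(3,0,7)
reduced (well bottom): (3,0,7) with a≤c, −a<b≤a
well minimum |f| = |-3| = 3 (negative-definite)

3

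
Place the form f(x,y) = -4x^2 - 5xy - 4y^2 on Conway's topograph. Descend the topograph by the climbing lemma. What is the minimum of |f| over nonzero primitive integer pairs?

translate: b→-3 (≡5 mod 8), so (4,5,4)→(4,-3,3)
flip: (4,-3,3)→(3,3,4)
reduced (well bottom): (3,3,4) with a≤c, −a<b≤a
well minimum |f| = |-3| = 3 (negative-definite)

3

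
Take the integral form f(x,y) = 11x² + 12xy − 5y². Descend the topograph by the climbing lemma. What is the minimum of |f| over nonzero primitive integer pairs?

river: ρ → (-5,18,2)
river: ρ → (2,18,-5)
river: ρ → (-5,12,11)
river: ρ → (11,10,-6)
river: ρ → (-6,14,7)
river: ρ → (7,14,-6)
river: ρ → (-6,10,11)
river: ρ → (11,12,-5)
closes: descent 0, river 8
min |a| on river = 2

2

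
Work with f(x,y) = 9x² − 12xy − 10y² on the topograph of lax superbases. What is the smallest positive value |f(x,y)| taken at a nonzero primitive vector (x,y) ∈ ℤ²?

descent: ρ → (-10,12,9)  [lands on river]
river: ρ → (9,6,-13)
river: ρ → (-13,20,2)
river: ρ → (2,20,-13)
river: ρ → (-13,6,9)
river: ρ → (9,12,-10)
river: ρ → (-10,8,11)
river: ρ → (11,14,-7)
river: ρ → (-7,14,11)
river: ρ → (11,8,-10)
closes: descent 1, river 10
min |a| on river = 2

2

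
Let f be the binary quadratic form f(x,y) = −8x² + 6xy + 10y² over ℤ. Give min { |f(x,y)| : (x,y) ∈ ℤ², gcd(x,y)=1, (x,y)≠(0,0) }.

river: ρ → (10,14,-4)
river: ρ → (-4,18,2)
river: ρ → (2,18,-4)
river: ρ → (-4,14,10)
river: ρ → (10,6,-8)
river: ρ → (-8,10,8)
river: ρ → (8,6,-10)
river: ρ → (-10,14,4)
river: ρ → (4,18,-2)
river: ρ → (-2,18,4)
river: ρ → (4,14,-10)
river: ρ → (-10,6,8)
river: ρ → (8,10,-8)
river: ρ → (-8,6,10)
closes: descent 0, river 14
min |a| on river = 2

2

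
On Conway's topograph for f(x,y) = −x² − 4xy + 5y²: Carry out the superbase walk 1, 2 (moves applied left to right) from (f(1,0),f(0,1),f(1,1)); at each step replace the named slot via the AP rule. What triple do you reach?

start (-1,5,0) = (f(1,0),f(0,1),f(1,1))
replace slot 1: 2·(5+0) − (-1) = 11 → (11,5,0)
replace slot 2: 2·(11+0) − 5 = 17 → (11,17,0)

11,17,0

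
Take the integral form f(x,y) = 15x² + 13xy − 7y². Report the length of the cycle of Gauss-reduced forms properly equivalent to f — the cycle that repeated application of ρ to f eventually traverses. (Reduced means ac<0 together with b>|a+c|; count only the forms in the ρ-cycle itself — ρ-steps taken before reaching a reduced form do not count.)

D = 589, ⌊√D⌋ = 24
river: ρ → (-7,15,13)
river: ρ → (13,11,-9)
river: ρ → (-9,7,15)
river: ρ → (15,23,-1)
river: ρ → (-1,23,15)
river: ρ → (15,7,-9)
river: ρ → (-9,11,13)
river: ρ → (13,15,-7)
river: ρ → (-7,13,15)
river: ρ → (15,17,-5)
river: ρ → (-5,23,3)
river: ρ → (3,19,-19)
river: ρ → (-19,19,3)
river: ρ → (3,23,-5)
river: ρ → (-5,17,15)
river: ρ → (15,13,-7)
ρ-cycle length = 16 (tail of 0 descent steps not counted)

16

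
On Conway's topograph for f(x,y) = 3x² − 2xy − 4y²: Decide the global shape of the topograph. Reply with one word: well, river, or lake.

D = b²−4ac = (-2)² − 4·3·(-4) = 52
D > 0 non-square ⇒ indefinite ⇒ periodic river

river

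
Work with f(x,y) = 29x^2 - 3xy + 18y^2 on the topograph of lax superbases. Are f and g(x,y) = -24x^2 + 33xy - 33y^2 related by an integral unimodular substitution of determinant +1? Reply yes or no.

D₁ = -2079, D₂ = -2079
f: flip: (29,-3,18)→(18,3,29)
f: reduced (well bottom): (18,3,29) with a≤c, −a<b≤a
g is negative-definite; reduce −g:
−g: translate: b→15 (≡-33 mod 48), so (24,-33,33)→(24,15,24)
−g: reduced (well bottom): (24,15,24) with a≤c, −a<b≤a
flip sign back: reduced form of g is (-24,-15,-24)
reduced forms (18, 3, 29) vs (-24, -15, -24) ⇒ inequivalent

no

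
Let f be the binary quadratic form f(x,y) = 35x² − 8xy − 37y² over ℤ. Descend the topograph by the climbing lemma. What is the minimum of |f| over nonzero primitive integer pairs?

descent: ρ → (-37,8,35)  [lands on river]
river: ρ → (35,62,-10)
river: ρ → (-10,58,47)
river: ρ → (47,36,-21)
river: ρ → (-21,48,35)
river: ρ → (35,22,-34)
river: ρ → (-34,46,23)
river: ρ → (23,46,-34)
river: ρ → (-34,22,35)
river: ρ → (35,48,-21)
river: ρ → (-21,36,47)
river: ρ → (47,58,-10)
river: ρ → (-10,62,35)
river: ρ → (35,8,-37)
river: ρ → (-37,66,6)
river: ρ → (6,66,-37)
closes: descent 1, river 16
min |a| on river = 6

6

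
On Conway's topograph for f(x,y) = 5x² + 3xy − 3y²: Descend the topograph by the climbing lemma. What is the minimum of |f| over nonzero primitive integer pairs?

river: ρ → (-3,3,5)
river: ρ → (5,7,-1)
river: ρ → (-1,7,5)
river: ρ → (5,3,-3)
closes: descent 0, river 4
min |a| on river = 1

1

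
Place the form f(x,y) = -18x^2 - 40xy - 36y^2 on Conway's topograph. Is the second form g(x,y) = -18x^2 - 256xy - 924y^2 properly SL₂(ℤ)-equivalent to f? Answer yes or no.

D₁ = -992, D₂ = -992
f is negative-definite; reduce −f:
−f: translate: b→4 (≡40 mod 36), so (18,40,36)→(18,4,14)
−f: flip: (18,4,14)→(14,-4,18)
−f: reduced (well bottom): (14,-4,18) with a≤c, −a<b≤a
flip sign back: reduced form of f is (-14,4,-18)
g is negative-definite; reduce −g:
−g: translate: b→4 (≡256 mod 36), so (18,256,924)→(18,4,14)
−g: flip: (18,4,14)→(14,-4,18)
−g: reduced (well bottom): (14,-4,18) with a≤c, −a<b≤a
flip sign back: reduced form of g is (-14,4,-18)
reduced forms (-14, 4, -18) vs (-14, 4, -18) ⇒ equivalent

yes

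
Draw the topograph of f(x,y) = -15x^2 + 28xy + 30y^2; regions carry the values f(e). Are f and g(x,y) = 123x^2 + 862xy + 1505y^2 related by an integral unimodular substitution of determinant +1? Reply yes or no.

D₁ = 2584, D₂ = 2584
river cycle of f (length 8): (30, 32, -13), (-13, 46, 9), (9, 44, -18), (-18, 28, 25), (25, 22, -21), (-21, 20, 26), (26, 32, -15), (-15, 28, 30)
river cycle of g (length 8): (25, 22, -21), (-21, 20, 26), (26, 32, -15), (-15, 28, 30), (30, 32, -13), (-13, 46, 9), (9, 44, -18), (-18, 28, 25)
cycles coincide ⇒ equivalent

yes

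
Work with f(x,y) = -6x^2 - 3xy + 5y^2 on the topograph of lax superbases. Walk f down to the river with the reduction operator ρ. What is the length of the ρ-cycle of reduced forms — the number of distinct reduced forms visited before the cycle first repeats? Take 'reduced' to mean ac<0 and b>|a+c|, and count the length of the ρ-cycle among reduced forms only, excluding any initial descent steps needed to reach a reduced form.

D = 129, ⌊√D⌋ = 11
descent: ρ → (5,3,-6)  [lands on river]
river: ρ → (-6,9,2)
river: ρ → (2,11,-1)
river: ρ → (-1,11,2)
river: ρ → (2,9,-6)
river: ρ → (-6,3,5)
river: ρ → (5,7,-4)
river: ρ → (-4,9,3)
river: ρ → (3,9,-4)
river: ρ → (-4,7,5)
ρ-cycle length = 10 (tail of 1 descent step not counted)

10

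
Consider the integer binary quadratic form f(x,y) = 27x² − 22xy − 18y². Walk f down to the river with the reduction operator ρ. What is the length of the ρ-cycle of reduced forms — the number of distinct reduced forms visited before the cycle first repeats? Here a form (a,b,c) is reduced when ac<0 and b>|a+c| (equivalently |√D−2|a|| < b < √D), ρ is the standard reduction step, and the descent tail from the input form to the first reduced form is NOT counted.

D = 2428, ⌊√D⌋ = 49
descent: ρ → (-18,22,27)  [lands on river]
river: ρ → (27,32,-13)
river: ρ → (-13,46,6)
river: ρ → (6,38,-41)
river: ρ → (-41,44,3)
river: ρ → (3,46,-26)
river: ρ → (-26,6,23)
river: ρ → (23,40,-9)
river: ρ → (-9,32,39)
river: ρ → (39,46,-2)
river: ρ → (-2,46,39)
river: ρ → (39,32,-9)
river: ρ → (-9,40,23)
river: ρ → (23,6,-26)
river: ρ → (-26,46,3)
river: ρ → (3,44,-41)
river: ρ → (-41,38,6)
river: ρ → (6,46,-13)
river: ρ → (-13,32,27)
river: ρ → (27,22,-18)
river: ρ → (-18,14,31)
river: ρ → (31,48,-1)
river: ρ → (-1,48,31)
river: ρ → (31,14,-18)
ρ-cycle length = 24 (tail of 1 descent step not counted)

24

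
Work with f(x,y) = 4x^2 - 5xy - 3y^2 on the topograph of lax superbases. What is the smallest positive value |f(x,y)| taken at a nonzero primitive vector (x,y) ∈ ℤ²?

descent: ρ → (-3,5,4)  [lands on river]
river: ρ → (4,3,-4)
river: ρ → (-4,5,3)
river: ρ → (3,7,-2)
river: ρ → (-2,5,6)
river: ρ → (6,7,-1)
river: ρ → (-1,7,6)
river: ρ → (6,5,-2)
river: ρ → (-2,7,3)
river: ρ → (3,5,-4)
river: ρ → (-4,3,4)
river: ρ → (4,5,-3)
river: ρ → (-3,7,2)
river: ρ → (2,5,-6)
river: ρ → (-6,7,1)
river: ρ → (1,7,-6)
river: ρ → (-6,5,2)
river: ρ → (2,7,-3)
closes: descent 1, river 18
min |a| on river = 1

1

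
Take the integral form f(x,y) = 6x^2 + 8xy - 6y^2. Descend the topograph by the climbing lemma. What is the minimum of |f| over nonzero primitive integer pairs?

river: ρ → (-6,4,8)
river: ρ → (8,12,-2)
river: ρ → (-2,12,8)
river: ρ → (8,4,-6)
river: ρ → (-6,8,6)
river: ρ → (6,4,-8)
river: ρ → (-8,12,2)
river: ρ → (2,12,-8)
river: ρ → (-8,4,6)
river: ρ → (6,8,-6)
closes: descent 0, river 10
min |a| on river = 2

2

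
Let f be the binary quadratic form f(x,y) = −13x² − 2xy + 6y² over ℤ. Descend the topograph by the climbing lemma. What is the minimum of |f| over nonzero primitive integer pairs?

descent: ρ → (6,14,-5)  [lands on river]
river: ρ → (-5,16,3)
river: ρ → (3,14,-10)
river: ρ → (-10,6,7)
river: ρ → (7,8,-9)
river: ρ → (-9,10,6)
closes: descent 1, river 6
min |a| on river = 3

3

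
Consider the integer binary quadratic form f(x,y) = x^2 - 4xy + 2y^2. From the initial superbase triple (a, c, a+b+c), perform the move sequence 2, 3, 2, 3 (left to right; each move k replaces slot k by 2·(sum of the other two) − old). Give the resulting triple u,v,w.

start (1,2,-1) = (f(1,0),f(0,1),f(1,1))
replace slot 2: 2·(1+(-1)) − 2 = -2 → (1,-2,-1)
replace slot 3: 2·(1+(-2)) − (-1) = -1 → (1,-2,-1)
replace slot 2: 2·(1+(-1)) − (-2) = 2 → (1,2,-1)
replace slot 3: 2·(1+2) − (-1) = 7 → (1,2,7)

1,2,7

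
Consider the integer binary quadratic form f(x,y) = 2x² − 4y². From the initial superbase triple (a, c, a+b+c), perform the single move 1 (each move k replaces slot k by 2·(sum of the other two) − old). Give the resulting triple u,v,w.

start (2,-4,-2) = (f(1,0),f(0,1),f(1,1))
replace slot 1: 2·((-4)+(-2)) − 2 = -14 → (-14,-4,-2)

-14,-4,-2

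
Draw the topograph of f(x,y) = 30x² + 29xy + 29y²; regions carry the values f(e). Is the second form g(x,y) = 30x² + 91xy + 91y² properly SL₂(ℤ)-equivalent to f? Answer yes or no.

D₁ = -2639, D₂ = -2639
f: flip: (30,29,29)→(29,-29,30)
f: translate: b→29 (≡-29 mod 58), so (29,-29,30)→(29,29,30)
f: reduced (well bottom): (29,29,30) with a≤c, −a<b≤a
g: translate: b→-29 (≡91 mod 60), so (30,91,91)→(30,-29,29)
g: flip: (30,-29,29)→(29,29,30)
g: reduced (well bottom): (29,29,30) with a≤c, −a<b≤a
reduced forms (29, 29, 30) vs (29, 29, 30) ⇒ equivalent

yes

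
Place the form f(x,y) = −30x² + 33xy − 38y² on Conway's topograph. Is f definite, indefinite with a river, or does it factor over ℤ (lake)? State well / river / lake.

D = b²−4ac = 33² − 4·(-30)·(-38) = -3471
D < 0 ⇒ definite ⇒ every region one sign ⇒ single well

well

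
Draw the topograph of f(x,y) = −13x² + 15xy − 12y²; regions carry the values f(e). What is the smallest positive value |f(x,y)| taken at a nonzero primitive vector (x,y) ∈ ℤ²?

translate: b→11 (≡-15 mod 26), so (13,-15,12)→(13,11,10)
flip: (13,11,10)→(10,-11,13)
translate: b→9 (≡-11 mod 20), so (10,-11,13)→(10,9,12)
reduced (well bottom): (10,9,12) with a≤c, −a<b≤a
well minimum |f| = |-10| = 10 (negative-definite)

10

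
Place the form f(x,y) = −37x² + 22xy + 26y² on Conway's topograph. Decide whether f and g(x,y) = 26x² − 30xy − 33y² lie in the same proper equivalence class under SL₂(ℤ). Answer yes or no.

D₁ = 4332, D₂ = 4332
river cycle of f (length 8): (26, 30, -33), (-33, 36, 23), (23, 56, -13), (-13, 48, 39), (39, 30, -22), (-22, 58, 11), (11, 52, -37), (-37, 22, 26)
river cycle of g (length 8): (-33, 30, 26), (26, 22, -37), (-37, 52, 11), (11, 58, -22), (-22, 30, 39), (39, 48, -13), (-13, 56, 23), (23, 36, -33)
cycles differ ⇒ inequivalent

no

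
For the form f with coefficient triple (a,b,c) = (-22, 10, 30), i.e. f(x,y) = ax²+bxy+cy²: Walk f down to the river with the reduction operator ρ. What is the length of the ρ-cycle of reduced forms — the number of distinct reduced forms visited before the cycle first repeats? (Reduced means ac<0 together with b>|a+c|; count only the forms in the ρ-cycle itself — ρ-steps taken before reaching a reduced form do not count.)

D = 2740, ⌊√D⌋ = 52
river: ρ → (30,50,-2)
river: ρ → (-2,50,30)
river: ρ → (30,10,-22)
river: ρ → (-22,34,18)
river: ρ → (18,38,-18)
river: ρ → (-18,34,22)
river: ρ → (22,10,-30)
river: ρ → (-30,50,2)
river: ρ → (2,50,-30)
river: ρ → (-30,10,22)
river: ρ → (22,34,-18)
river: ρ → (-18,38,18)
river: ρ → (18,34,-22)
river: ρ → (-22,10,30)
ρ-cycle length = 14 (tail of 0 descent steps not counted)

14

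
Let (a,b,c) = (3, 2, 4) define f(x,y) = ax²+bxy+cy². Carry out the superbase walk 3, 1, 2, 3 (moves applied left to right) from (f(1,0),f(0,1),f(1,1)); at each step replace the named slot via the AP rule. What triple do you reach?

start (3,4,9) = (f(1,0),f(0,1),f(1,1))
replace slot 3: 2·(3+4) − 9 = 5 → (3,4,5)
replace slot 1: 2·(4+5) − 3 = 15 → (15,4,5)
replace slot 2: 2·(15+5) − 4 = 36 → (15,36,5)
replace slot 3: 2·(15+36) − 5 = 97 → (15,36,97)

15,36,97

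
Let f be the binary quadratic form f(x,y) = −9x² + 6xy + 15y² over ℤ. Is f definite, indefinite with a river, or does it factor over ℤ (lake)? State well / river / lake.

D = b²−4ac = 6² − 4·(-9)·15 = 576
D = 24² is a perfect square ⇒ form factors over ℤ ⇒ lakes

lake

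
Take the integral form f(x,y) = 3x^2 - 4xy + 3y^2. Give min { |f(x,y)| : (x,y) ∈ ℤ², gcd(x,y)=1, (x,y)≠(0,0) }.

translate: b→2 (≡-4 mod 6), so (3,-4,3)→(3,2,2)
flip: (3,2,2)→(2,-2,3)
translate: b→2 (≡-2 mod 4), so (2,-2,3)→(2,2,3)
reduced (well bottom): (2,2,3) with a≤c, −a<b≤a
well minimum = a = 2

2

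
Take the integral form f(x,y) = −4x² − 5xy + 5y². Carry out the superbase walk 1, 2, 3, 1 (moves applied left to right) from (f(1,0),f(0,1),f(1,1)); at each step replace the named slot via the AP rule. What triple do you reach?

start (-4,5,-4) = (f(1,0),f(0,1),f(1,1))
replace slot 1: 2·(5+(-4)) − (-4) = 6 → (6,5,-4)
replace slot 2: 2·(6+(-4)) − 5 = -1 → (6,-1,-4)
replace slot 3: 2·(6+(-1)) − (-4) = 14 → (6,-1,14)
replace slot 1: 2·((-1)+14) − 6 = 20 → (20,-1,14)

20,-1,14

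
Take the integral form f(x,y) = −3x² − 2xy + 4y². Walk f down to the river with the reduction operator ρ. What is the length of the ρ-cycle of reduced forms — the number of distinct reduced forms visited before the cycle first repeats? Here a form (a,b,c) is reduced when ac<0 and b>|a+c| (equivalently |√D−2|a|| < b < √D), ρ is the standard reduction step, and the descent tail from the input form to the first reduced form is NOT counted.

D = 52, ⌊√D⌋ = 7
descent: ρ → (4,2,-3)  [lands on river]
river: ρ → (-3,4,3)
river: ρ → (3,2,-4)
river: ρ → (-4,6,1)
river: ρ → (1,6,-4)
river: ρ → (-4,2,3)
river: ρ → (3,4,-3)
river: ρ → (-3,2,4)
river: ρ → (4,6,-1)
river: ρ → (-1,6,4)
ρ-cycle length = 10 (tail of 1 descent step not counted)

10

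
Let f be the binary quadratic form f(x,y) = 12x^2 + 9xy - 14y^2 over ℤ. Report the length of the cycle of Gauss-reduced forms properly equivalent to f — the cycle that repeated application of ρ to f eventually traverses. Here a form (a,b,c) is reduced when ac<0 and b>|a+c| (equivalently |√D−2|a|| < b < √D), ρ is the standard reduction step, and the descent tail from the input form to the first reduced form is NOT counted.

D = 753, ⌊√D⌋ = 27
river: ρ → (-14,19,7)
river: ρ → (7,23,-8)
river: ρ → (-8,25,4)
river: ρ → (4,23,-14)
river: ρ → (-14,5,13)
river: ρ → (13,21,-6)
river: ρ → (-6,27,1)
river: ρ → (1,27,-6)
river: ρ → (-6,21,13)
river: ρ → (13,5,-14)
river: ρ → (-14,23,4)
river: ρ → (4,25,-8)
river: ρ → (-8,23,7)
river: ρ → (7,19,-14)
river: ρ → (-14,9,12)
river: ρ → (12,15,-11)
river: ρ → (-11,7,16)
river: ρ → (16,25,-2)
river: ρ → (-2,27,3)
river: ρ → (3,27,-2)
river: ρ → (-2,25,16)
river: ρ → (16,7,-11)
river: ρ → (-11,15,12)
river: ρ → (12,9,-14)
ρ-cycle length = 24 (tail of 0 descent steps not counted)

24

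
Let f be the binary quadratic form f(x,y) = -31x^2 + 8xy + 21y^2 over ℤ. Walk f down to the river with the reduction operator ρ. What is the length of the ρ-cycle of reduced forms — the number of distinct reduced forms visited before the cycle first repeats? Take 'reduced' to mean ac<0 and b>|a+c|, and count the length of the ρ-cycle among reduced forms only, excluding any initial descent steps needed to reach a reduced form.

D = 2668, ⌊√D⌋ = 51
descent: ρ → (21,34,-18)  [lands on river]
river: ρ → (-18,38,17)
river: ρ → (17,30,-26)
river: ρ → (-26,22,21)
river: ρ → (21,20,-27)
river: ρ → (-27,34,14)
river: ρ → (14,50,-3)
river: ρ → (-3,46,46)
river: ρ → (46,46,-3)
river: ρ → (-3,50,14)
river: ρ → (14,34,-27)
river: ρ → (-27,20,21)
river: ρ → (21,22,-26)
river: ρ → (-26,30,17)
river: ρ → (17,38,-18)
river: ρ → (-18,34,21)
river: ρ → (21,50,-2)
river: ρ → (-2,50,21)
ρ-cycle length = 18 (tail of 1 descent step not counted)

18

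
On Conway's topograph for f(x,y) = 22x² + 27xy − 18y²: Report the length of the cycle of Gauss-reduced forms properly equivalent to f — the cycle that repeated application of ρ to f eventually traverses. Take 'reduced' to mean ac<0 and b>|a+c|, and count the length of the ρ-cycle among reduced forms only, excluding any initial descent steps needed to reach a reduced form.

D = 2313, ⌊√D⌋ = 48
river: ρ → (-18,45,4)
river: ρ → (4,43,-29)
river: ρ → (-29,15,18)
river: ρ → (18,21,-26)
river: ρ → (-26,31,13)
river: ρ → (13,47,-2)
river: ρ → (-2,45,36)
river: ρ → (36,27,-11)
river: ρ → (-11,39,18)
river: ρ → (18,33,-17)
river: ρ → (-17,35,16)
river: ρ → (16,29,-23)
river: ρ → (-23,17,22)
river: ρ → (22,27,-18)
ρ-cycle length = 14 (tail of 0 descent steps not counted)

14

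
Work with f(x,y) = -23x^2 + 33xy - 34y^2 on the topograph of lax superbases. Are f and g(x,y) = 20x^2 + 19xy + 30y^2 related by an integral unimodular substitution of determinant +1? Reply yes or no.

D₁ = -2039, D₂ = -2039
f is negative-definite; reduce −f:
−f: translate: b→13 (≡-33 mod 46), so (23,-33,34)→(23,13,24)
−f: reduced (well bottom): (23,13,24) with a≤c, −a<b≤a
flip sign back: reduced form of f is (-23,-13,-24)
g: reduced (well bottom): (20,19,30) with a≤c, −a<b≤a
reduced forms (-23, -13, -24) vs (20, 19, 30) ⇒ inequivalent

no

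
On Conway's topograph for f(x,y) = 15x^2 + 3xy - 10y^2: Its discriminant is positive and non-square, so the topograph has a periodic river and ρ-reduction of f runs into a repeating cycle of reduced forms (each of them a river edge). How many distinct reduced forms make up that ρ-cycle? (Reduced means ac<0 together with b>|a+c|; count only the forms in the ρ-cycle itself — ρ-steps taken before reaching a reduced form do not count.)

D = 609, ⌊√D⌋ = 24
descent: ρ → (-10,17,8)  [lands on river]
river: ρ → (8,15,-12)
river: ρ → (-12,9,11)
river: ρ → (11,13,-10)
river: ρ → (-10,7,14)
river: ρ → (14,21,-3)
river: ρ → (-3,21,14)
river: ρ → (14,7,-10)
river: ρ → (-10,13,11)
river: ρ → (11,9,-12)
river: ρ → (-12,15,8)
river: ρ → (8,17,-10)
river: ρ → (-10,23,2)
river: ρ → (2,21,-21)
river: ρ → (-21,21,2)
river: ρ → (2,23,-10)
ρ-cycle length = 16 (tail of 1 descent step not counted)

16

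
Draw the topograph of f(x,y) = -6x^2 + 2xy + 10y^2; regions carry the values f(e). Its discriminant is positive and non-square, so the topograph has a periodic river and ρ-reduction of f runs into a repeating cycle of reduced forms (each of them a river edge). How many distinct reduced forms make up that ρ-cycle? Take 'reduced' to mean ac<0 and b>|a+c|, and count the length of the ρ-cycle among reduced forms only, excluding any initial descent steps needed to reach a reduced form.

D = 244, ⌊√D⌋ = 15
descent: ρ → (10,-2,-6)
descent: ρ → (-6,14,2)  [lands on river]
river: ρ → (2,14,-6)
river: ρ → (-6,10,6)
river: ρ → (6,14,-2)
river: ρ → (-2,14,6)
river: ρ → (6,10,-6)
ρ-cycle length = 6 (tail of 2 descent steps not counted)

6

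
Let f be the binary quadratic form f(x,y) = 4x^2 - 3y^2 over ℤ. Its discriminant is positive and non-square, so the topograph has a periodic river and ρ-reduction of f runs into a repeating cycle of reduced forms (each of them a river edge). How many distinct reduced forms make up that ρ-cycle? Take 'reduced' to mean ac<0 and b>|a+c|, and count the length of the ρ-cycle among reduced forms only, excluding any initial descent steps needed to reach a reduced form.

D = 48, ⌊√D⌋ = 6
descent: ρ → (-3,6,1)  [lands on river]
river: ρ → (1,6,-3)
ρ-cycle length = 2 (tail of 1 descent step not counted)

2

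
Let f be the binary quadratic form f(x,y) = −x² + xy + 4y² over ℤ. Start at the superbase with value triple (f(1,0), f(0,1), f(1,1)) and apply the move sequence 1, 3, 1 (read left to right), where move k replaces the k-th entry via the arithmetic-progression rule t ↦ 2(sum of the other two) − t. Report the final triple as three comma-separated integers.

start (-1,4,4) = (f(1,0),f(0,1),f(1,1))
replace slot 1: 2·(4+4) − (-1) = 17 → (17,4,4)
replace slot 3: 2·(17+4) − 4 = 38 → (17,4,38)
replace slot 1: 2·(4+38) − 17 = 67 → (67,4,38)

67,4,38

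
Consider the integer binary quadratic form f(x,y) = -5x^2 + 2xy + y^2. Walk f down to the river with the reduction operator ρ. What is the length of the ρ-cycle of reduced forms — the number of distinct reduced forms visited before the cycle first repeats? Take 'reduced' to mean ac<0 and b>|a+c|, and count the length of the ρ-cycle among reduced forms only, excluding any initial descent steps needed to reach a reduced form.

D = 24, ⌊√D⌋ = 4
descent: ρ → (1,4,-2)  [lands on river]
river: ρ → (-2,4,1)
ρ-cycle length = 2 (tail of 1 descent step not counted)

2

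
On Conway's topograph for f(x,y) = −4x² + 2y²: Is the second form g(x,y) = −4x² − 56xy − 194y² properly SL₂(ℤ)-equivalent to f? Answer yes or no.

D₁ = 32, D₂ = 32
river cycle of f (length 2): (2, 4, -2), (-2, 4, 2)
river cycle of g (length 2): (2, 4, -2), (-2, 4, 2)
cycles coincide ⇒ equivalent

yes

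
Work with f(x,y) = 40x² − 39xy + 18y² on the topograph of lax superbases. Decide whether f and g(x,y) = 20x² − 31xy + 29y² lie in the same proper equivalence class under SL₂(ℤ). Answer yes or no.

D₁ = -1359, D₂ = -1359
f: flip: (40,-39,18)→(18,39,40)
f: translate: b→3 (≡39 mod 36), so (18,39,40)→(18,3,19)
f: reduced (well bottom): (18,3,19) with a≤c, −a<b≤a
g: translate: b→9 (≡-31 mod 40), so (20,-31,29)→(20,9,18)
g: flip: (20,9,18)→(18,-9,20)
g: reduced (well bottom): (18,-9,20) with a≤c, −a<b≤a
reduced forms (18, 3, 19) vs (18, -9, 20) ⇒ inequivalent

no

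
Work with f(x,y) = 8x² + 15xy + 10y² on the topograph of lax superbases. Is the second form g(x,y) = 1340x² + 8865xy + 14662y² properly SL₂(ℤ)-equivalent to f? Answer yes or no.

D₁ = -95, D₂ = -95
f: translate: b→-1 (≡15 mod 16), so (8,15,10)→(8,-1,3)
f: flip: (8,-1,3)→(3,1,8)
f: reduced (well bottom): (3,1,8) with a≤c, −a<b≤a
g: translate: b→825 (≡8865 mod 2680), so (1340,8865,14662)→(1340,825,127)
g: flip: (1340,825,127)→(127,-825,1340)
g: translate: b→-63 (≡-825 mod 254), so (127,-825,1340)→(127,-63,8)
g: flip: (127,-63,8)→(8,63,127)
g: translate: b→-1 (≡63 mod 16), so (8,63,127)→(8,-1,3)
g: flip: (8,-1,3)→(3,1,8)
g: reduced (well bottom): (3,1,8) with a≤c, −a<b≤a
reduced forms (3, 1, 8) vs (3, 1, 8) ⇒ equivalent

yes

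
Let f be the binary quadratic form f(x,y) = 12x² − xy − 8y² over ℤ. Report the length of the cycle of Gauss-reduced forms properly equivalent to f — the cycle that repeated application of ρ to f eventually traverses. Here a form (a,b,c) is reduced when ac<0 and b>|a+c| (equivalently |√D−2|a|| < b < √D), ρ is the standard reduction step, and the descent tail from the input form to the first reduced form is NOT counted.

D = 385, ⌊√D⌋ = 19
descent: ρ → (-8,17,3)  [lands on river]
river: ρ → (3,19,-2)
river: ρ → (-2,17,12)
river: ρ → (12,7,-7)
river: ρ → (-7,7,12)
river: ρ → (12,17,-2)
river: ρ → (-2,19,3)
river: ρ → (3,17,-8)
river: ρ → (-8,15,5)
river: ρ → (5,15,-8)
ρ-cycle length = 10 (tail of 1 descent step not counted)

10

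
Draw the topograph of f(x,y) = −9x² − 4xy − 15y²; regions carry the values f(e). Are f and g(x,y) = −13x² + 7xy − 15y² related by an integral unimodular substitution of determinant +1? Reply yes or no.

D₁ = -524, D₂ = -731
discriminants differ ⇒ not SL₂(ℤ)-equivalent

no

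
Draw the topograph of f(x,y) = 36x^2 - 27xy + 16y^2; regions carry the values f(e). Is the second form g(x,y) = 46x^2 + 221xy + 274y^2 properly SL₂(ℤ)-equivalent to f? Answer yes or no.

D₁ = -1575, D₂ = -1575
f: flip: (36,-27,16)→(16,27,36)
f: translate: b→-5 (≡27 mod 32), so (16,27,36)→(16,-5,25)
f: reduced (well bottom): (16,-5,25) with a≤c, −a<b≤a
g: translate: b→37 (≡221 mod 92), so (46,221,274)→(46,37,16)
g: flip: (46,37,16)→(16,-37,46)
g: translate: b→-5 (≡-37 mod 32), so (16,-37,46)→(16,-5,25)
g: reduced (well bottom): (16,-5,25) with a≤c, −a<b≤a
reduced forms (16, -5, 25) vs (16, -5, 25) ⇒ equivalent

yes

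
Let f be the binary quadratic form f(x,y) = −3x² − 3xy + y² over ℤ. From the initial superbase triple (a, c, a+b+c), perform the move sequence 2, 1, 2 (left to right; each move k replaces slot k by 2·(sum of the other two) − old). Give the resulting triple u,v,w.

start (-3,1,-5) = (f(1,0),f(0,1),f(1,1))
replace slot 2: 2·((-3)+(-5)) − 1 = -17 → (-3,-17,-5)
replace slot 1: 2·((-17)+(-5)) − (-3) = -41 → (-41,-17,-5)
replace slot 2: 2·((-41)+(-5)) − (-17) = -75 → (-41,-75,-5)

-41,-75,-5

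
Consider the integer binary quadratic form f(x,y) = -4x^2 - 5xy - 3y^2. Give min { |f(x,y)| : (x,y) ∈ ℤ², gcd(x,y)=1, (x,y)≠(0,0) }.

translate: b→-3 (≡5 mod 8), so (4,5,3)→(4,-3,2)
flip: (4,-3,2)→(2,3,4)
translate: b→-1 (≡3 mod 4), so (2,3,4)→(2,-1,3)
reduced (well bottom): (2,-1,3) with a≤c, −a<b≤a
well minimum |f| = |-2| = 2 (negative-definite)

2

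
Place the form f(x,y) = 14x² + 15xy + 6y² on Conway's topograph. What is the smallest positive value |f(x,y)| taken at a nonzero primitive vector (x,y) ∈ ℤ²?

translate: b→-13 (≡15 mod 28), so (14,15,6)→(14,-13,5)
flip: (14,-13,5)→(5,13,14)
translate: b→3 (≡13 mod 10), so (5,13,14)→(5,3,6)
reduced (well bottom): (5,3,6) with a≤c, −a<b≤a
well minimum = a = 5

5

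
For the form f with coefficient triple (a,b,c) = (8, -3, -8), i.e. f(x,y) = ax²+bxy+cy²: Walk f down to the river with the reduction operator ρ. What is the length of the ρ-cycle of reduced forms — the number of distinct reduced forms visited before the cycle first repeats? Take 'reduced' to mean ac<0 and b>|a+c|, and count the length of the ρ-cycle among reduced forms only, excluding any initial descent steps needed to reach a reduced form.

D = 265, ⌊√D⌋ = 16
descent: ρ → (-8,3,8)  [lands on river]
river: ρ → (8,13,-3)
river: ρ → (-3,11,12)
river: ρ → (12,13,-2)
river: ρ → (-2,15,5)
river: ρ → (5,15,-2)
river: ρ → (-2,13,12)
river: ρ → (12,11,-3)
river: ρ → (-3,13,8)
river: ρ → (8,3,-8)
river: ρ → (-8,13,3)
river: ρ → (3,11,-12)
river: ρ → (-12,13,2)
river: ρ → (2,15,-5)
river: ρ → (-5,15,2)
river: ρ → (2,13,-12)
river: ρ → (-12,11,3)
river: ρ → (3,13,-8)
ρ-cycle length = 18 (tail of 1 descent step not counted)

18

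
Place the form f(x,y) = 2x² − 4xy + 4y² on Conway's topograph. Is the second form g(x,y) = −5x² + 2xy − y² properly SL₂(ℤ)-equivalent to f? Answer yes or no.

D₁ = -16, D₂ = -16
f: translate: b→0 (≡-4 mod 4), so (2,-4,4)→(2,0,2)
f: reduced (well bottom): (2,0,2) with a≤c, −a<b≤a
g is negative-definite; reduce −g:
−g: flip: (5,-2,1)→(1,2,5)
−g: translate: b→0 (≡2 mod 2), so (1,2,5)→(1,0,4)
−g: reduced (well bottom): (1,0,4) with a≤c, −a<b≤a
flip sign back: reduced form of g is (-1,0,-4)
reduced forms (2, 0, 2) vs (-1, 0, -4) ⇒ inequivalent

no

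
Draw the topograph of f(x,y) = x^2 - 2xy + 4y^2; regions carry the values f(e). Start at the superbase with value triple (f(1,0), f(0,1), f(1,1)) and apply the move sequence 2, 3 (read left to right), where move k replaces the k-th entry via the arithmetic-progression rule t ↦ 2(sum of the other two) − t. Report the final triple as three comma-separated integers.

start (1,4,3) = (f(1,0),f(0,1),f(1,1))
replace slot 2: 2·(1+3) − 4 = 4 → (1,4,3)
replace slot 3: 2·(1+4) − 3 = 7 → (1,4,7)

1,4,7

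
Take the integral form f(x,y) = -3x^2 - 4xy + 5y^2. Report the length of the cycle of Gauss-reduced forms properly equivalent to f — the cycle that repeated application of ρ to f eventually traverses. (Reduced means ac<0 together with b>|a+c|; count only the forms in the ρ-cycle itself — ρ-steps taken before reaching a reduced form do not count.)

D = 76, ⌊√D⌋ = 8
descent: ρ → (5,4,-3)  [lands on river]
river: ρ → (-3,8,1)
river: ρ → (1,8,-3)
river: ρ → (-3,4,5)
river: ρ → (5,6,-2)
river: ρ → (-2,6,5)
ρ-cycle length = 6 (tail of 1 descent step not counted)

6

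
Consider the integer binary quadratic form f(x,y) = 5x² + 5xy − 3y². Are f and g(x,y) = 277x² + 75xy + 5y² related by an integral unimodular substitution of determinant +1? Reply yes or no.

D₁ = 85, D₂ = 85
river cycle of f (length 6): (-3, 7, 3), (3, 5, -5), (-5, 5, 3), (3, 7, -3), (-3, 5, 5), (5, 5, -3)
river cycle of g (length 6): (5, 5, -3), (-3, 7, 3), (3, 5, -5), (-5, 5, 3), (3, 7, -3), (-3, 5, 5)
cycles coincide ⇒ equivalent

yes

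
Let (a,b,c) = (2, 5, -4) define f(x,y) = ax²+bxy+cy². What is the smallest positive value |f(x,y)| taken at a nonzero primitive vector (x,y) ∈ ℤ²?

river: ρ → (-4,3,3)
river: ρ → (3,3,-4)
river: ρ → (-4,5,2)
river: ρ → (2,7,-1)
river: ρ → (-1,7,2)
river: ρ → (2,5,-4)
closes: descent 0, river 6
min |a| on river = 1

1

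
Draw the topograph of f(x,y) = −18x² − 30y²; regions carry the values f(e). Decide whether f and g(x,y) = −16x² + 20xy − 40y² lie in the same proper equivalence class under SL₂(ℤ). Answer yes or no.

D₁ = -2160, D₂ = -2160
f is negative-definite; reduce −f:
−f: reduced (well bottom): (18,0,30) with a≤c, −a<b≤a
flip sign back: reduced form of f is (-18,0,-30)
g is negative-definite; reduce −g:
−g: translate: b→12 (≡-20 mod 32), so (16,-20,40)→(16,12,36)
−g: reduced (well bottom): (16,12,36) with a≤c, −a<b≤a
flip sign back: reduced form of g is (-16,-12,-36)
reduced forms (-18, 0, -30) vs (-16, -12, -36) ⇒ inequivalent

no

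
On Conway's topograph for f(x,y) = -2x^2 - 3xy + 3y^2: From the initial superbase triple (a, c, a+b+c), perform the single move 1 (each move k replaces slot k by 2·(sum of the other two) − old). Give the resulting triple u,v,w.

start (-2,3,-2) = (f(1,0),f(0,1),f(1,1))
replace slot 1: 2·(3+(-2)) − (-2) = 4 → (4,3,-2)

4,3,-2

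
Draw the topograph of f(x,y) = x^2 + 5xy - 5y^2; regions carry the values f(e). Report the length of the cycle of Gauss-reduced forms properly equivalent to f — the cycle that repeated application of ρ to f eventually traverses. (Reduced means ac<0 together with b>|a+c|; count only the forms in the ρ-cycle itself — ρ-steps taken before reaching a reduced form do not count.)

D = 45, ⌊√D⌋ = 6
river: ρ → (-5,5,1)
river: ρ → (1,5,-5)
ρ-cycle length = 2 (tail of 0 descent steps not counted)

2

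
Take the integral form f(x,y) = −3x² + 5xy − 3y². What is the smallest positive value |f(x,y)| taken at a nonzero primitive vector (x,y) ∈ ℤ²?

translate: b→1 (≡-5 mod 6), so (3,-5,3)→(3,1,1)
flip: (3,1,1)→(1,-1,3)
translate: b→1 (≡-1 mod 2), so (1,-1,3)→(1,1,3)
reduced (well bottom): (1,1,3) with a≤c, −a<b≤a
well minimum |f| = |-1| = 1 (negative-definite)

1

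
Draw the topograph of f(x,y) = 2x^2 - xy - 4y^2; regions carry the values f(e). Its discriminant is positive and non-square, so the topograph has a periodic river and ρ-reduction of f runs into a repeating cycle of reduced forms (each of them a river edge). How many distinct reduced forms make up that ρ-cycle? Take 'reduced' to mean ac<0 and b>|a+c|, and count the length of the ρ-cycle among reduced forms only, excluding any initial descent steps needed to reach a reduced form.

D = 33, ⌊√D⌋ = 5
descent: ρ → (-4,1,2)
descent: ρ → (2,3,-3)  [lands on river]
river: ρ → (-3,3,2)
river: ρ → (2,5,-1)
river: ρ → (-1,5,2)
ρ-cycle length = 4 (tail of 2 descent steps not counted)

4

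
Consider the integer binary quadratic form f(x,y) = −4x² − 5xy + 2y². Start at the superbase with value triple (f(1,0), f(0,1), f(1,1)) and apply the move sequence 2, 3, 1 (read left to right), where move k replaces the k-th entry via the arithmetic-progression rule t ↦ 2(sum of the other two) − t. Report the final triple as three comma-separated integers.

start (-4,2,-7) = (f(1,0),f(0,1),f(1,1))
replace slot 2: 2·((-4)+(-7)) − 2 = -24 → (-4,-24,-7)
replace slot 3: 2·((-4)+(-24)) − (-7) = -49 → (-4,-24,-49)
replace slot 1: 2·((-24)+(-49)) − (-4) = -142 → (-142,-24,-49)

-142,-24,-49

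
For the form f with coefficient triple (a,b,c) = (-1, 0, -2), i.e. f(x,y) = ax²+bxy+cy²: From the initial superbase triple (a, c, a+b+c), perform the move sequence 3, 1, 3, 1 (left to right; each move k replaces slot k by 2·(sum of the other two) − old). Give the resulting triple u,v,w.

start (-1,-2,-3) = (f(1,0),f(0,1),f(1,1))
replace slot 3: 2·((-1)+(-2)) − (-3) = -3 → (-1,-2,-3)
replace slot 1: 2·((-2)+(-3)) − (-1) = -9 → (-9,-2,-3)
replace slot 3: 2·((-9)+(-2)) − (-3) = -19 → (-9,-2,-19)
replace slot 1: 2·((-2)+(-19)) − (-9) = -33 → (-33,-2,-19)

-33,-2,-19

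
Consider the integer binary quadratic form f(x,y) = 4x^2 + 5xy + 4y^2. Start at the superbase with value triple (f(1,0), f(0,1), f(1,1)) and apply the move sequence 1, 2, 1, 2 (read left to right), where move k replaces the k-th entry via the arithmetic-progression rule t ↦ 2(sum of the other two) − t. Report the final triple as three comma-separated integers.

start (4,4,13) = (f(1,0),f(0,1),f(1,1))
replace slot 1: 2·(4+13) − 4 = 30 → (30,4,13)
replace slot 2: 2·(30+13) − 4 = 82 → (30,82,13)
replace slot 1: 2·(82+13) − 30 = 160 → (160,82,13)
replace slot 2: 2·(160+13) − 82 = 264 → (160,264,13)

160,264,13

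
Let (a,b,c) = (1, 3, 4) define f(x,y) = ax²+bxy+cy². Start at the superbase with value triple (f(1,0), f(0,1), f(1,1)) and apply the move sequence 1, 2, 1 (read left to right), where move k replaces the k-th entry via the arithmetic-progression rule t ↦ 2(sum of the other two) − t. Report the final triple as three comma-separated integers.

start (1,4,8) = (f(1,0),f(0,1),f(1,1))
replace slot 1: 2·(4+8) − 1 = 23 → (23,4,8)
replace slot 2: 2·(23+8) − 4 = 58 → (23,58,8)
replace slot 1: 2·(58+8) − 23 = 109 → (109,58,8)

109,58,8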